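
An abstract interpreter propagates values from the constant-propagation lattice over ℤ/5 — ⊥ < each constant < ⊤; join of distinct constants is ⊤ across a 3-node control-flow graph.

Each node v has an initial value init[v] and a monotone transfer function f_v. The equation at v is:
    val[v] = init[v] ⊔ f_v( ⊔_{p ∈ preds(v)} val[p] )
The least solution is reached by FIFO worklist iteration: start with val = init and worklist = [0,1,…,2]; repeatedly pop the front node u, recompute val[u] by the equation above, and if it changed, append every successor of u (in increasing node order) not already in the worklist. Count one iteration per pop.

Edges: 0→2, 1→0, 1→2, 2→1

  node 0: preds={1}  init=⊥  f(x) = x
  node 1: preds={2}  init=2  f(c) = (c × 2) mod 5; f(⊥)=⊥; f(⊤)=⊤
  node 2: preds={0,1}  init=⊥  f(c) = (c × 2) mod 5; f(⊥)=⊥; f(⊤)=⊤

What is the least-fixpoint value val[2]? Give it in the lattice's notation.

Trace (7 dequeues):
  [1] u=0 | in 2 | out 2 | prev ⊥ | push {}
  [2] u=1 | in ⊥ | out 2 | ==
  [3] u=2 | in 2 | out 4 | prev ⊥ | push {1}
  [4] u=1 | in 4 | out ⊤ | prev 2 | push {0,2}
  [5] u=0 | in ⊤ | out ⊤ | prev 2 | push {}
  [6] u=2 | in ⊤ | out ⊤ | prev 4 | push {1}
  [7] u=1 | in ⊤ | out ⊤ | ==

Converged values:
  [0] ⊤
  [1] ⊤
  [2] ⊤

⊤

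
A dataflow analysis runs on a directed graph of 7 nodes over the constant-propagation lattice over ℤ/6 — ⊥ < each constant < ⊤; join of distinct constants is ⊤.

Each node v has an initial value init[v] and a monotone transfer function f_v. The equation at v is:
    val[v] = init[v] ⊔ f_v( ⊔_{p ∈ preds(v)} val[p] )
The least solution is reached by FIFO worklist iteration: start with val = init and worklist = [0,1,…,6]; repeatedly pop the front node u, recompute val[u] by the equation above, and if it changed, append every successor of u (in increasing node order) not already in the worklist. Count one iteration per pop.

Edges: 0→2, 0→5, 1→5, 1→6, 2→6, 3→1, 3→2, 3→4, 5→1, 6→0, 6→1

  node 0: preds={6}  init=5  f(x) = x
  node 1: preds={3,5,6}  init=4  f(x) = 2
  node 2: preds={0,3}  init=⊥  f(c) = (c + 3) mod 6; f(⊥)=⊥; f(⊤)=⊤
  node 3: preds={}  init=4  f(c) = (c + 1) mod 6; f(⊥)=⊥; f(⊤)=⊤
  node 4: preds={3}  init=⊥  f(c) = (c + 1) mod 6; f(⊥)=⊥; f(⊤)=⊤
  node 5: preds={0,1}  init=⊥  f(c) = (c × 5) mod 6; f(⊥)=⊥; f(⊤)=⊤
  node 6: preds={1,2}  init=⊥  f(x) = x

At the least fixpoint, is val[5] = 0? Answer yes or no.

no

Trace (11 dequeues):
  [1] u=0 | in ⊥ | out 5 | ==
  [2] u=1 | in 4 | out ⊤ | prev 4 | push {}
  [3] u=2 | in ⊤ | out ⊤ | prev ⊥ | push {}
  [4] u=3 | in ⊥ | out 4 | ==
  [5] u=4 | in 4 | out 5 | prev ⊥ | push {}
  [6] u=5 | in ⊤ | out ⊤ | prev ⊥ | push {1}
  [7] u=6 | in ⊤ | out ⊤ | prev ⊥ | push {0}
  [8] u=1 | in ⊤ | out ⊤ | ==
  [9] u=0 | in ⊤ | out ⊤ | prev 5 | push {2,5}
  [10] u=2 | in ⊤ | out ⊤ | ==
  [11] u=5 | in ⊤ | out ⊤ | ==

Converged values:
  [0] ⊤
  [1] ⊤
  [2] ⊤
  [3] 4
  [4] 5
  [5] ⊤
  [6] ⊤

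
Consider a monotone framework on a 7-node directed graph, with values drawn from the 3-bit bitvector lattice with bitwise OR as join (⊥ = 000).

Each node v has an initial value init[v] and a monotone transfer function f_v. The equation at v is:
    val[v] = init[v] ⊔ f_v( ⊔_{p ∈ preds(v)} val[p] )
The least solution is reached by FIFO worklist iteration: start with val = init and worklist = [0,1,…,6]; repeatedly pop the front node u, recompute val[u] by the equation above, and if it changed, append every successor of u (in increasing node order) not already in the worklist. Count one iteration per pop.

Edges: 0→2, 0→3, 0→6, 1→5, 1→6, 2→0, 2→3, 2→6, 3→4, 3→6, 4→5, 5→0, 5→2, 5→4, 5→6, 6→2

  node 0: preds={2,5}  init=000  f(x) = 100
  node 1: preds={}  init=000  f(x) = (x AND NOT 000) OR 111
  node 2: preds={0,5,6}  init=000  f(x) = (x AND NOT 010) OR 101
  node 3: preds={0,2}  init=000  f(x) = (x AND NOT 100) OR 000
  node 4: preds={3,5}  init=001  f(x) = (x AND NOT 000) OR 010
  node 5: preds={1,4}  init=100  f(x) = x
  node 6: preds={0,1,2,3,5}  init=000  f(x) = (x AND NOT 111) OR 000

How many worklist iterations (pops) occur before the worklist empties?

10

Worklist (10 pops):
  #1 pop 0: in=100 → 100 (was 000); enqueue []
  #2 pop 1: in=000 → 111 (was 000); enqueue []
  #3 pop 2: in=100 → 101 (was 000); enqueue [0]
  #4 pop 3: in=101 → 001 (was 000); enqueue []
  #5 pop 4: in=101 → 111 (was 001); enqueue []
  #6 pop 5: in=111 → 111 (was 100); enqueue [2,4]
  #7 pop 6: in=111 → 000 (no change)
  #8 pop 0: in=111 → 100 (no change)
  #9 pop 2: in=111 → 101 (no change)
  #10 pop 4: in=111 → 111 (no change)

Fixpoint:
  val[0] = 100
  val[1] = 111
  val[2] = 101
  val[3] = 001
  val[4] = 111
  val[5] = 111
  val[6] = 000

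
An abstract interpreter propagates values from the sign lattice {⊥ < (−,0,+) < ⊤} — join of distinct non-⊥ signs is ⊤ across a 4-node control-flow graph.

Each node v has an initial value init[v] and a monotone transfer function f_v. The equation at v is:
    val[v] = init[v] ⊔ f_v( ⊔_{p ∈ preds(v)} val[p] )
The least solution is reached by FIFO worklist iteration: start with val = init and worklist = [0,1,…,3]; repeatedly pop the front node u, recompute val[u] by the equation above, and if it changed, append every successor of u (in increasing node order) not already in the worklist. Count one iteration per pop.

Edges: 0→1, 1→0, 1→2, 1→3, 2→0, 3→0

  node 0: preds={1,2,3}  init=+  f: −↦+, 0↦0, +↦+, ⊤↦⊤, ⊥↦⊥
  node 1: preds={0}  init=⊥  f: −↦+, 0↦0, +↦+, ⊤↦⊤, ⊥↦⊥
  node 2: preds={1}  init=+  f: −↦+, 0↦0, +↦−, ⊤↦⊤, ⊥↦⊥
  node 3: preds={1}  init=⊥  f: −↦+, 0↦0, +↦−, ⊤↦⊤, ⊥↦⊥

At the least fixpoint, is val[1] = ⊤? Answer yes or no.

Iteration log — 10 steps:
  step 1. node 0  ⊔preds=+  new=+  stable
  step 2. node 1  ⊔preds=+  new=+  old=⊥  +wl: 0
  step 3. node 2  ⊔preds=+  new=⊤  old=+  +wl: 
  step 4. node 3  ⊔preds=+  new=−  old=⊥  +wl: 
  step 5. node 0  ⊔preds=⊤  new=⊤  old=+  +wl: 1
  step 6. node 1  ⊔preds=⊤  new=⊤  old=+  +wl: 0,2,3
  step 7. node 0  ⊔preds=⊤  new=⊤  stable
  step 8. node 2  ⊔preds=⊤  new=⊤  stable
  step 9. node 3  ⊔preds=⊤  new=⊤  old=−  +wl: 0
  step 10. node 0  ⊔preds=⊤  new=⊤  stable

Least fixpoint reached:
  node 0: ⊤
  node 1: ⊤
  node 2: ⊤
  node 3: ⊤

yes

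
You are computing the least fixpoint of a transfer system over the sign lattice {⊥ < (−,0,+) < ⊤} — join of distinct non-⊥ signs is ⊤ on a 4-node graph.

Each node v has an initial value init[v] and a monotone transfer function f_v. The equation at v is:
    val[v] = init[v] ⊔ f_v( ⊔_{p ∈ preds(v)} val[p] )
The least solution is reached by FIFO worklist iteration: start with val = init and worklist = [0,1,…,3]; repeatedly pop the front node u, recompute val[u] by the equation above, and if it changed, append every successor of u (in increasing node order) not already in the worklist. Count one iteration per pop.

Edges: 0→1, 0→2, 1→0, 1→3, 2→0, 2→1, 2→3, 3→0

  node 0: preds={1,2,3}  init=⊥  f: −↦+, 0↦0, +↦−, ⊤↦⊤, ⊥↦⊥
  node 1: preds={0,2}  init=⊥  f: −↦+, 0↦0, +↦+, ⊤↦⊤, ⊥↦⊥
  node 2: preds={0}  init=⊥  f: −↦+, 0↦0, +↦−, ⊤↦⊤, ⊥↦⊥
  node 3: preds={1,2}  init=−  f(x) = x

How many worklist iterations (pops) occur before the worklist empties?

Trace (10 dequeues):
  [1] u=0 | in − | out + | prev ⊥ | push {}
  [2] u=1 | in + | out + | prev ⊥ | push {0}
  [3] u=2 | in + | out − | prev ⊥ | push {1}
  [4] u=3 | in ⊤ | out ⊤ | prev − | push {}
  [5] u=0 | in ⊤ | out ⊤ | prev + | push {2}
  [6] u=1 | in ⊤ | out ⊤ | prev + | push {0,3}
  [7] u=2 | in ⊤ | out ⊤ | prev − | push {1}
  [8] u=0 | in ⊤ | out ⊤ | ==
  [9] u=3 | in ⊤ | out ⊤ | ==
  [10] u=1 | in ⊤ | out ⊤ | ==

Converged values:
  [0] ⊤
  [1] ⊤
  [2] ⊤
  [3] ⊤

10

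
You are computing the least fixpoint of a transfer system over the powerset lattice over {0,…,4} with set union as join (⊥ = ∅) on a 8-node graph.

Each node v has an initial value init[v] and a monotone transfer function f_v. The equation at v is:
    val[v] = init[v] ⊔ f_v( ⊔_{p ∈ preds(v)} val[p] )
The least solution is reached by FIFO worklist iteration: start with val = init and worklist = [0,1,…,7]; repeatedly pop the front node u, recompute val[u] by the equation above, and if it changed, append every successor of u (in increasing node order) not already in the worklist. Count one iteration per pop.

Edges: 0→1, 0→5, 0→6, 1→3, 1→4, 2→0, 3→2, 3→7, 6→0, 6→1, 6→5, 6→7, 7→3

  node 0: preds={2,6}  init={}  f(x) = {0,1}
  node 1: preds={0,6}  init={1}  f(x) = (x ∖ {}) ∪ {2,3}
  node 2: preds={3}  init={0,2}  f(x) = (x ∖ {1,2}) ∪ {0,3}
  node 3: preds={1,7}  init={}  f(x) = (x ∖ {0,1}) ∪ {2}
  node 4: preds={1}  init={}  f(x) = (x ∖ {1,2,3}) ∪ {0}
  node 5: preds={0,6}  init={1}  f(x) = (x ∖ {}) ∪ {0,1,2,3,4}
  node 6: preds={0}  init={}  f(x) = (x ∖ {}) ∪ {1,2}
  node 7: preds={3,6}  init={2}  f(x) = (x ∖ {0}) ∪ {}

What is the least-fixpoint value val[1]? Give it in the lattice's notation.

Worklist (13 pops):
  #1 pop 0: in={0,2} → {0,1} (was {}); enqueue []
  #2 pop 1: in={0,1} → {0,1,2,3} (was {1}); enqueue []
  #3 pop 2: in={} → {0,2,3} (was {0,2}); enqueue [0]
  #4 pop 3: in={0,1,2,3} → {2,3} (was {}); enqueue [2]
  #5 pop 4: in={0,1,2,3} → {0} (was {}); enqueue []
  #6 pop 5: in={0,1} → {0,1,2,3,4} (was {1}); enqueue []
  #7 pop 6: in={0,1} → {0,1,2} (was {}); enqueue [1,5]
  #8 pop 7: in={0,1,2,3} → {1,2,3} (was {2}); enqueue [3]
  #9 pop 0: in={0,1,2,3} → {0,1} (no change)
  #10 pop 2: in={2,3} → {0,2,3} (no change)
  #11 pop 1: in={0,1,2} → {0,1,2,3} (no change)
  #12 pop 5: in={0,1,2} → {0,1,2,3,4} (no change)
  #13 pop 3: in={0,1,2,3} → {2,3} (no change)

Fixpoint:
  val[0] = {0,1}
  val[1] = {0,1,2,3}
  val[2] = {0,2,3}
  val[3] = {2,3}
  val[4] = {0}
  val[5] = {0,1,2,3,4}
  val[6] = {0,1,2}
  val[7] = {1,2,3}

{0,1,2,3}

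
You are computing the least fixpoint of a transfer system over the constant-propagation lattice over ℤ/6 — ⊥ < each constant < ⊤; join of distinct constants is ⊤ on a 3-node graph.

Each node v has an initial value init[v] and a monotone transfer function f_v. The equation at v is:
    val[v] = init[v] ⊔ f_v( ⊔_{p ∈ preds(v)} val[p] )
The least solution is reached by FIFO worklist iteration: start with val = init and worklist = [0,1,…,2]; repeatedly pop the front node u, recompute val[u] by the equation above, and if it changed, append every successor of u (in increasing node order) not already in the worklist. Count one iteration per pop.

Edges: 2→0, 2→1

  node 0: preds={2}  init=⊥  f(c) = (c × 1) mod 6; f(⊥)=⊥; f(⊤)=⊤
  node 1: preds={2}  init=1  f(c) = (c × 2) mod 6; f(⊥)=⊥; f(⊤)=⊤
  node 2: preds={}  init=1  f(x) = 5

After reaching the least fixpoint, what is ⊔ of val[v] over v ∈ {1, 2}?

⊤

Trace (5 dequeues):
  [1] u=0 | in 1 | out 1 | prev ⊥ | push {}
  [2] u=1 | in 1 | out ⊤ | prev 1 | push {}
  [3] u=2 | in ⊥ | out ⊤ | prev 1 | push {0,1}
  [4] u=0 | in ⊤ | out ⊤ | prev 1 | push {}
  [5] u=1 | in ⊤ | out ⊤ | ==

Converged values:
  [0] ⊤
  [1] ⊤
  [2] ⊤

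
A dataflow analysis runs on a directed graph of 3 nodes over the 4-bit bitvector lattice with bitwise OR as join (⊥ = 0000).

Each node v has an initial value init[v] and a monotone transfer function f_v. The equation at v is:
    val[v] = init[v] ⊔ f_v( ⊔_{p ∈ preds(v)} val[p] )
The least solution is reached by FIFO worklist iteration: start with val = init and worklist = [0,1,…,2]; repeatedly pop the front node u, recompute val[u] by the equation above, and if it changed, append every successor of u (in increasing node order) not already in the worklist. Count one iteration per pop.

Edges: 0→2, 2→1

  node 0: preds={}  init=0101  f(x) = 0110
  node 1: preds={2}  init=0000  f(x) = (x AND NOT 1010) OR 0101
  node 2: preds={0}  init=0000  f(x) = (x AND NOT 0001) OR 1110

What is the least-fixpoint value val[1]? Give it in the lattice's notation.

0101

Iteration log — 4 steps:
  step 1. node 0  ⊔preds=0000  new=0111  old=0101  +wl: 
  step 2. node 1  ⊔preds=0000  new=0101  old=0000  +wl: 
  step 3. node 2  ⊔preds=0111  new=1110  old=0000  +wl: 1
  step 4. node 1  ⊔preds=1110  new=0101  stable

Least fixpoint reached:
  node 0: 0111
  node 1: 0101
  node 2: 1110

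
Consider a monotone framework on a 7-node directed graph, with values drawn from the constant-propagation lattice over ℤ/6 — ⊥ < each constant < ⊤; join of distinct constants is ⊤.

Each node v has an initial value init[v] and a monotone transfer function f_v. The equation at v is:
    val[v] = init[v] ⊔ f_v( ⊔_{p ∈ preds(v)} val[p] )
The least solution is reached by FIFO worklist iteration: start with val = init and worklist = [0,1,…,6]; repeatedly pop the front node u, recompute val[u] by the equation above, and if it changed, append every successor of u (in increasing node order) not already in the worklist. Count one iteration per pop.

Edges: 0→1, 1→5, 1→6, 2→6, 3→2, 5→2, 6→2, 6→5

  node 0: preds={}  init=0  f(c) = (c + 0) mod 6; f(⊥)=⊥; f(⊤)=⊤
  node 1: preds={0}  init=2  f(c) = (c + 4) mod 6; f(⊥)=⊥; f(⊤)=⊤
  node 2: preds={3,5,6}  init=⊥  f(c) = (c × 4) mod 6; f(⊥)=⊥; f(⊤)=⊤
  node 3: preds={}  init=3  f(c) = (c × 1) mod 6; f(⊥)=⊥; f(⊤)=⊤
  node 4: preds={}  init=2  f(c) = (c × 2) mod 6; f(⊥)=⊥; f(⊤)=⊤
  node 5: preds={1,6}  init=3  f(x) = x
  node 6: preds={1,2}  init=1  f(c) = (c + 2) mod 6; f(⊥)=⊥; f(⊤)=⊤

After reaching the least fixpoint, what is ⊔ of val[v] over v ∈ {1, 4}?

⊤

Trace (9 dequeues):
  [1] u=0 | in ⊥ | out 0 | ==
  [2] u=1 | in 0 | out ⊤ | prev 2 | push {}
  [3] u=2 | in ⊤ | out ⊤ | prev ⊥ | push {}
  [4] u=3 | in ⊥ | out 3 | ==
  [5] u=4 | in ⊥ | out 2 | ==
  [6] u=5 | in ⊤ | out ⊤ | prev 3 | push {2}
  [7] u=6 | in ⊤ | out ⊤ | prev 1 | push {5}
  [8] u=2 | in ⊤ | out ⊤ | ==
  [9] u=5 | in ⊤ | out ⊤ | ==

Converged values:
  [0] 0
  [1] ⊤
  [2] ⊤
  [3] 3
  [4] 2
  [5] ⊤
  [6] ⊤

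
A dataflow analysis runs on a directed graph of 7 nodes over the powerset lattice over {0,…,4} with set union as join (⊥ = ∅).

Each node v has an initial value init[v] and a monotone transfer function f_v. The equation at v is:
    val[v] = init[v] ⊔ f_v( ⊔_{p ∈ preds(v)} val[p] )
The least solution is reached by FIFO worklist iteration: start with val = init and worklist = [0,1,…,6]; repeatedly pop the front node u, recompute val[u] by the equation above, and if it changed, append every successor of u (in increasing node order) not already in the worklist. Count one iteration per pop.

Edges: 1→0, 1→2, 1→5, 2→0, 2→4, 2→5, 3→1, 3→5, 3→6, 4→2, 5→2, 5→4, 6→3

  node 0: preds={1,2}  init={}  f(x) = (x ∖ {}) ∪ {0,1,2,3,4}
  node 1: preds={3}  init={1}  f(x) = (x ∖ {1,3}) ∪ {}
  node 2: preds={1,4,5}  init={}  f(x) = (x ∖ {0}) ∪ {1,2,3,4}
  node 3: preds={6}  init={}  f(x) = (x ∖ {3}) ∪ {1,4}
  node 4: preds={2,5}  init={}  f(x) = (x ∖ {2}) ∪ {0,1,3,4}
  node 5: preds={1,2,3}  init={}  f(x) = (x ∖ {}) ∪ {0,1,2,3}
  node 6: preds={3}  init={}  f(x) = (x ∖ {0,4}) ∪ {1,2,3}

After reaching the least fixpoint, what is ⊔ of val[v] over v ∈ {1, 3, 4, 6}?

{0,1,2,3,4}

Iteration log — 19 steps:
  step 1. node 0  ⊔preds={1}  new={0,1,2,3,4}  old={}  +wl: 
  step 2. node 1  ⊔preds={}  new={1}  stable
  step 3. node 2  ⊔preds={1}  new={1,2,3,4}  old={}  +wl: 0
  step 4. node 3  ⊔preds={}  new={1,4}  old={}  +wl: 1
  step 5. node 4  ⊔preds={1,2,3,4}  new={0,1,3,4}  old={}  +wl: 2
  step 6. node 5  ⊔preds={1,2,3,4}  new={0,1,2,3,4}  old={}  +wl: 4
  step 7. node 6  ⊔preds={1,4}  new={1,2,3}  old={}  +wl: 3
  step 8. node 0  ⊔preds={1,2,3,4}  new={0,1,2,3,4}  stable
  step 9. node 1  ⊔preds={1,4}  new={1,4}  old={1}  +wl: 0,5
  step 10. node 2  ⊔preds={0,1,2,3,4}  new={1,2,3,4}  stable
  step 11. node 4  ⊔preds={0,1,2,3,4}  new={0,1,3,4}  stable
  step 12. node 3  ⊔preds={1,2,3}  new={1,2,4}  old={1,4}  +wl: 1,6
  step 13. node 0  ⊔preds={1,2,3,4}  new={0,1,2,3,4}  stable
  step 14. node 5  ⊔preds={1,2,3,4}  new={0,1,2,3,4}  stable
  step 15. node 1  ⊔preds={1,2,4}  new={1,2,4}  old={1,4}  +wl: 0,2,5
  step 16. node 6  ⊔preds={1,2,4}  new={1,2,3}  stable
  step 17. node 0  ⊔preds={1,2,3,4}  new={0,1,2,3,4}  stable
  step 18. node 2  ⊔preds={0,1,2,3,4}  new={1,2,3,4}  stable
  step 19. node 5  ⊔preds={1,2,3,4}  new={0,1,2,3,4}  stable

Least fixpoint reached:
  node 0: {0,1,2,3,4}
  node 1: {1,2,4}
  node 2: {1,2,3,4}
  node 3: {1,2,4}
  node 4: {0,1,3,4}
  node 5: {0,1,2,3,4}
  node 6: {1,2,3}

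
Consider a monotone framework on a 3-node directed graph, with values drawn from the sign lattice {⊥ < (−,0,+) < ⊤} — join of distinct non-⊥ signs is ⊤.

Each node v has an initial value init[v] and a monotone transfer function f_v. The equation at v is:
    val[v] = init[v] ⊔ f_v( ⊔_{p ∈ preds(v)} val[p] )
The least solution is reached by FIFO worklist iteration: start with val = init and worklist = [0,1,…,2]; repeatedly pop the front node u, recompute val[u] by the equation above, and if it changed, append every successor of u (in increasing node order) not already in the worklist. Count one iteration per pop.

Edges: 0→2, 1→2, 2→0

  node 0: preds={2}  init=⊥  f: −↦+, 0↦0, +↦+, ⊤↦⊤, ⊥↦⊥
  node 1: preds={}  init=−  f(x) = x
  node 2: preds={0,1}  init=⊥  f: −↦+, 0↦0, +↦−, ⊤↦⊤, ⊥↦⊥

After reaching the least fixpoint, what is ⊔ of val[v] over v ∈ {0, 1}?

⊤

Iteration log — 7 steps:
  step 1. node 0  ⊔preds=⊥  new=⊥  stable
  step 2. node 1  ⊔preds=⊥  new=−  stable
  step 3. node 2  ⊔preds=−  new=+  old=⊥  +wl: 0
  step 4. node 0  ⊔preds=+  new=+  old=⊥  +wl: 2
  step 5. node 2  ⊔preds=⊤  new=⊤  old=+  +wl: 0
  step 6. node 0  ⊔preds=⊤  new=⊤  old=+  +wl: 2
  step 7. node 2  ⊔preds=⊤  new=⊤  stable

Least fixpoint reached:
  node 0: ⊤
  node 1: −
  node 2: ⊤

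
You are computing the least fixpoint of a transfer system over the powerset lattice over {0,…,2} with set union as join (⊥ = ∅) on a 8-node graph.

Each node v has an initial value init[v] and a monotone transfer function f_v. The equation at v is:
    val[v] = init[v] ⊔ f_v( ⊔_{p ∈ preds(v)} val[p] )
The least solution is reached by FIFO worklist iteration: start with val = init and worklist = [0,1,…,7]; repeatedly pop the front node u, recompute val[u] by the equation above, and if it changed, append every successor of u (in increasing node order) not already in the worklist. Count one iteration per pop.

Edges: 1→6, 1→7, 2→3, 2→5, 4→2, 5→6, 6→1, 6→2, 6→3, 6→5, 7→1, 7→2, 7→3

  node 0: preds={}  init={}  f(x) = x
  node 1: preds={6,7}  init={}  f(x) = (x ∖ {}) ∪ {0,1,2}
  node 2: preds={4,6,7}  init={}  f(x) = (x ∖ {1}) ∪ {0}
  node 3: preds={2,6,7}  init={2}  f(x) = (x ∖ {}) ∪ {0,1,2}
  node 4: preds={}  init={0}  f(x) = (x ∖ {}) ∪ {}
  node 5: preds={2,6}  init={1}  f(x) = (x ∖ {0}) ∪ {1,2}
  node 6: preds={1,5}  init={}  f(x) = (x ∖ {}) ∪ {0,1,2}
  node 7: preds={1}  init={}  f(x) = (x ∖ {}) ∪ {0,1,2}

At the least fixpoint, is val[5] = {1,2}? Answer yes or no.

yes

Trace (12 dequeues):
  [1] u=0 | in {} | out {} | ==
  [2] u=1 | in {} | out {0,1,2} | prev {} | push {}
  [3] u=2 | in {0} | out {0} | prev {} | push {}
  [4] u=3 | in {0} | out {0,1,2} | prev {2} | push {}
  [5] u=4 | in {} | out {0} | ==
  [6] u=5 | in {0} | out {1,2} | prev {1} | push {}
  [7] u=6 | in {0,1,2} | out {0,1,2} | prev {} | push {1,2,3,5}
  [8] u=7 | in {0,1,2} | out {0,1,2} | prev {} | push {}
  [9] u=1 | in {0,1,2} | out {0,1,2} | ==
  [10] u=2 | in {0,1,2} | out {0,2} | prev {0} | push {}
  [11] u=3 | in {0,1,2} | out {0,1,2} | ==
  [12] u=5 | in {0,1,2} | out {1,2} | ==

Converged values:
  [0] {}
  [1] {0,1,2}
  [2] {0,2}
  [3] {0,1,2}
  [4] {0}
  [5] {1,2}
  [6] {0,1,2}
  [7] {0,1,2}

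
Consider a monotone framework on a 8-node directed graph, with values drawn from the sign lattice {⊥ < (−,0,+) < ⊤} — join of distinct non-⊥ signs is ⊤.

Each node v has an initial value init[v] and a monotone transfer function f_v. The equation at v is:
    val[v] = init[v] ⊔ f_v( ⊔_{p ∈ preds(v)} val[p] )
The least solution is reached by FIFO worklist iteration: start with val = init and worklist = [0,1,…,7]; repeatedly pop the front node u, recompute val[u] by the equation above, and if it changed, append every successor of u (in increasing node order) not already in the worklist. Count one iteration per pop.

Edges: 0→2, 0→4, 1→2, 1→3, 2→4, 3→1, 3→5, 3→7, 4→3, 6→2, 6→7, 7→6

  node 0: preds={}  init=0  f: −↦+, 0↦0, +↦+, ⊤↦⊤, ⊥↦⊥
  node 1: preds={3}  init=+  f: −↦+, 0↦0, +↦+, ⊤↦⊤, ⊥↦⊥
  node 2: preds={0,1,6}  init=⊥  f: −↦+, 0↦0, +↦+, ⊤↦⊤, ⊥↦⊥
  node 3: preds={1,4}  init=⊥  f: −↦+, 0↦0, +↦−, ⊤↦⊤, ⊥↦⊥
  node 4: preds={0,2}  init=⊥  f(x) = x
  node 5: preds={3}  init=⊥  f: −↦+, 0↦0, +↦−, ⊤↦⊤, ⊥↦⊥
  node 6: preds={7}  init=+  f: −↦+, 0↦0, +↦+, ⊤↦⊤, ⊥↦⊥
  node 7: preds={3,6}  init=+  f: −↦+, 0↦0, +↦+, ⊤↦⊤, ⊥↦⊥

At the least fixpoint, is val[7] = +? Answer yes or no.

no

Worklist (16 pops):
  #1 pop 0: in=⊥ → 0 (no change)
  #2 pop 1: in=⊥ → + (no change)
  #3 pop 2: in=⊤ → ⊤ (was ⊥); enqueue []
  #4 pop 3: in=+ → − (was ⊥); enqueue [1]
  #5 pop 4: in=⊤ → ⊤ (was ⊥); enqueue [3]
  #6 pop 5: in=− → + (was ⊥); enqueue []
  #7 pop 6: in=+ → + (no change)
  #8 pop 7: in=⊤ → ⊤ (was +); enqueue [6]
  #9 pop 1: in=− → + (no change)
  #10 pop 3: in=⊤ → ⊤ (was −); enqueue [1,5,7]
  #11 pop 6: in=⊤ → ⊤ (was +); enqueue [2]
  #12 pop 1: in=⊤ → ⊤ (was +); enqueue [3]
  #13 pop 5: in=⊤ → ⊤ (was +); enqueue []
  #14 pop 7: in=⊤ → ⊤ (no change)
  #15 pop 2: in=⊤ → ⊤ (no change)
  #16 pop 3: in=⊤ → ⊤ (no change)

Fixpoint:
  val[0] = 0
  val[1] = ⊤
  val[2] = ⊤
  val[3] = ⊤
  val[4] = ⊤
  val[5] = ⊤
  val[6] = ⊤
  val[7] = ⊤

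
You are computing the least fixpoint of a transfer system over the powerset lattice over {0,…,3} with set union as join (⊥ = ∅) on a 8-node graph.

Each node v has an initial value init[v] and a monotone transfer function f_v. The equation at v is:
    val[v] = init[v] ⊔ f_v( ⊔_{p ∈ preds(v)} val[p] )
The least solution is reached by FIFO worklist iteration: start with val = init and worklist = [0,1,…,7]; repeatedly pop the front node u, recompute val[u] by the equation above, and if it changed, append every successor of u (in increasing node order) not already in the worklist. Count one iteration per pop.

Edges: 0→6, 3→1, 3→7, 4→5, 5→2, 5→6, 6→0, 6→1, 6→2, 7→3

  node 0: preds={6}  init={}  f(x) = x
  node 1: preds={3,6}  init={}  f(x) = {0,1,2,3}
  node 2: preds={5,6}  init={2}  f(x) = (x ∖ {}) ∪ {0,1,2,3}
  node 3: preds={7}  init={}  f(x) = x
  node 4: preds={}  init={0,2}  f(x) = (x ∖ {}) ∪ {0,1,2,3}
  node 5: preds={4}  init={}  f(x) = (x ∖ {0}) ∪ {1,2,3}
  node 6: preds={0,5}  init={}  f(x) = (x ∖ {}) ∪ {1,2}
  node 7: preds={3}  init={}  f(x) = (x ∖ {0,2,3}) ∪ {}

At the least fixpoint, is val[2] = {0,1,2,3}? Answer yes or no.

Iteration log — 12 steps:
  step 1. node 0  ⊔preds={}  new={}  stable
  step 2. node 1  ⊔preds={}  new={0,1,2,3}  old={}  +wl: 
  step 3. node 2  ⊔preds={}  new={0,1,2,3}  old={2}  +wl: 
  step 4. node 3  ⊔preds={}  new={}  stable
  step 5. node 4  ⊔preds={}  new={0,1,2,3}  old={0,2}  +wl: 
  step 6. node 5  ⊔preds={0,1,2,3}  new={1,2,3}  old={}  +wl: 2
  step 7. node 6  ⊔preds={1,2,3}  new={1,2,3}  old={}  +wl: 0,1
  step 8. node 7  ⊔preds={}  new={}  stable
  step 9. node 2  ⊔preds={1,2,3}  new={0,1,2,3}  stable
  step 10. node 0  ⊔preds={1,2,3}  new={1,2,3}  old={}  +wl: 6
  step 11. node 1  ⊔preds={1,2,3}  new={0,1,2,3}  stable
  step 12. node 6  ⊔preds={1,2,3}  new={1,2,3}  stable

Least fixpoint reached:
  node 0: {1,2,3}
  node 1: {0,1,2,3}
  node 2: {0,1,2,3}
  node 3: {}
  node 4: {0,1,2,3}
  node 5: {1,2,3}
  node 6: {1,2,3}
  node 7: {}

yes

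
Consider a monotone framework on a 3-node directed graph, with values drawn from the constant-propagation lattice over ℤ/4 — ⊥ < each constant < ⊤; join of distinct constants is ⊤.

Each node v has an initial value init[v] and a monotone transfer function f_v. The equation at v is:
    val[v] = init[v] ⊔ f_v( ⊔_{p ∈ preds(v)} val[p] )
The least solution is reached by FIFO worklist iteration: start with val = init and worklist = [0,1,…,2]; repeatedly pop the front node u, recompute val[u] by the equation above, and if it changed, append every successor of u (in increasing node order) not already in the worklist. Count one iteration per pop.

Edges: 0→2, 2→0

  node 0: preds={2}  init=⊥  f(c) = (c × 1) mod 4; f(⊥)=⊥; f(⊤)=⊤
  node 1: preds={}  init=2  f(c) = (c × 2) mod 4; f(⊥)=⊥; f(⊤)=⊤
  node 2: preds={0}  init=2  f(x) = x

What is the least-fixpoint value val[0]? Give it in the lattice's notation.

2

Worklist (3 pops):
  #1 pop 0: in=2 → 2 (was ⊥); enqueue []
  #2 pop 1: in=⊥ → 2 (no change)
  #3 pop 2: in=2 → 2 (no change)

Fixpoint:
  val[0] = 2
  val[1] = 2
  val[2] = 2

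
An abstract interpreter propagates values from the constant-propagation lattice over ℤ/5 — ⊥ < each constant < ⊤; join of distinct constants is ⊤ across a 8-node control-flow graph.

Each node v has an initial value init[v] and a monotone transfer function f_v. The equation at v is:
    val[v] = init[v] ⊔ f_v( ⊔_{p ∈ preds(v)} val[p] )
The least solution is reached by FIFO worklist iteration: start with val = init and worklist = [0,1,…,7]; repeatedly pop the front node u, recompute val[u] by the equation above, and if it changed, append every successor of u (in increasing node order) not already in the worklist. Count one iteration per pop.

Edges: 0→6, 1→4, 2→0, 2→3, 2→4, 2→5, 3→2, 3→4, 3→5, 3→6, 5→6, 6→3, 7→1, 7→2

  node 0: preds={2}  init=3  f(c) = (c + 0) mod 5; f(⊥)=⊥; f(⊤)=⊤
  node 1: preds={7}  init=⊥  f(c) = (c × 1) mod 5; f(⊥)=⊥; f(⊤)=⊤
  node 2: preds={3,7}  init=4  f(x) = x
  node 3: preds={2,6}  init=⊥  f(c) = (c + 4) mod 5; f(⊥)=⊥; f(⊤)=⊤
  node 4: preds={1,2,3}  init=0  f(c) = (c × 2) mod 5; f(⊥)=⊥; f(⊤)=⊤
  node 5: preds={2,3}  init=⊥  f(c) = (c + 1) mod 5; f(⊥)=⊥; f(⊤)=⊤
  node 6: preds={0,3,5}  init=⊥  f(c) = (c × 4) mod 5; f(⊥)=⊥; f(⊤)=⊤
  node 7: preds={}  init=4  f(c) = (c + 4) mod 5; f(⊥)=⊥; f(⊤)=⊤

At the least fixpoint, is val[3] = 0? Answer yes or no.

no

Iteration log — 15 steps:
  step 1. node 0  ⊔preds=4  new=⊤  old=3  +wl: 
  step 2. node 1  ⊔preds=4  new=4  old=⊥  +wl: 
  step 3. node 2  ⊔preds=4  new=4  stable
  step 4. node 3  ⊔preds=4  new=3  old=⊥  +wl: 2
  step 5. node 4  ⊔preds=⊤  new=⊤  old=0  +wl: 
  step 6. node 5  ⊔preds=⊤  new=⊤  old=⊥  +wl: 
  step 7. node 6  ⊔preds=⊤  new=⊤  old=⊥  +wl: 3
  step 8. node 7  ⊔preds=⊥  new=4  stable
  step 9. node 2  ⊔preds=⊤  new=⊤  old=4  +wl: 0,4,5
  step 10. node 3  ⊔preds=⊤  new=⊤  old=3  +wl: 2,6
  step 11. node 0  ⊔preds=⊤  new=⊤  stable
  step 12. node 4  ⊔preds=⊤  new=⊤  stable
  step 13. node 5  ⊔preds=⊤  new=⊤  stable
  step 14. node 2  ⊔preds=⊤  new=⊤  stable
  step 15. node 6  ⊔preds=⊤  new=⊤  stable

Least fixpoint reached:
  node 0: ⊤
  node 1: 4
  node 2: ⊤
  node 3: ⊤
  node 4: ⊤
  node 5: ⊤
  node 6: ⊤
  node 7: 4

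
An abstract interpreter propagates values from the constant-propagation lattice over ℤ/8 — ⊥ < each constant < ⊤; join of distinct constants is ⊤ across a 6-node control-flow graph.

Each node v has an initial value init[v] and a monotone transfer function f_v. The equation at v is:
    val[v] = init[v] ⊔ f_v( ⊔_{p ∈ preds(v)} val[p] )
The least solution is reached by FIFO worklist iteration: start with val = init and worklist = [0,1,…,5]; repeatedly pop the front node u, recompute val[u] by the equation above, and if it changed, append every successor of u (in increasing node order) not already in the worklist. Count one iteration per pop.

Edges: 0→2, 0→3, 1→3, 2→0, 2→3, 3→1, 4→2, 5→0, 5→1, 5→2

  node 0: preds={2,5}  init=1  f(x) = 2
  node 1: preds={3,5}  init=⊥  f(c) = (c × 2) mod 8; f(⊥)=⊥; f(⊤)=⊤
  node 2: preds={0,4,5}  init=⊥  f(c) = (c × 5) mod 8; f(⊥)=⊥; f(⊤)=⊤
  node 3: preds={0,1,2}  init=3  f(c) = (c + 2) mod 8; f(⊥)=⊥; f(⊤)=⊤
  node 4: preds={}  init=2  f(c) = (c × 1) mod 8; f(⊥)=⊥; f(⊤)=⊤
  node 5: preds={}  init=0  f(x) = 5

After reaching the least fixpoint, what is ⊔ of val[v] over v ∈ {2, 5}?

⊤

Iteration log — 9 steps:
  step 1. node 0  ⊔preds=0  new=⊤  old=1  +wl: 
  step 2. node 1  ⊔preds=⊤  new=⊤  old=⊥  +wl: 
  step 3. node 2  ⊔preds=⊤  new=⊤  old=⊥  +wl: 0
  step 4. node 3  ⊔preds=⊤  new=⊤  old=3  +wl: 1
  step 5. node 4  ⊔preds=⊥  new=2  stable
  step 6. node 5  ⊔preds=⊥  new=⊤  old=0  +wl: 2
  step 7. node 0  ⊔preds=⊤  new=⊤  stable
  step 8. node 1  ⊔preds=⊤  new=⊤  stable
  step 9. node 2  ⊔preds=⊤  new=⊤  stable

Least fixpoint reached:
  node 0: ⊤
  node 1: ⊤
  node 2: ⊤
  node 3: ⊤
  node 4: 2
  node 5: ⊤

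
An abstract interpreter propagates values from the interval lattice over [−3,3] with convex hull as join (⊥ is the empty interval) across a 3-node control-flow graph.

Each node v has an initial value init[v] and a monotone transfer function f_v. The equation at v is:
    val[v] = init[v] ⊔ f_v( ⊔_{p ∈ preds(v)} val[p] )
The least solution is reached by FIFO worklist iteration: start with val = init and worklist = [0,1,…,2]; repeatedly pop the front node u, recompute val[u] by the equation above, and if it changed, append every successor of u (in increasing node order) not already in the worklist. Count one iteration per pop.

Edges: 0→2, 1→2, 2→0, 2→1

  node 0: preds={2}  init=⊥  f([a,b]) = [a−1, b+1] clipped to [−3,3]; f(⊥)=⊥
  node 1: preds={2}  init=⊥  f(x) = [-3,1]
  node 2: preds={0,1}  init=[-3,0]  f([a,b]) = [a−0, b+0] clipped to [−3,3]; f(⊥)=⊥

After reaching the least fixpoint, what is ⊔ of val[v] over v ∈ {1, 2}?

[-3,3]

Trace (11 dequeues):
  [1] u=0 | in [-3,0] | out [-3,1] | prev ⊥ | push {}
  [2] u=1 | in [-3,0] | out [-3,1] | prev ⊥ | push {}
  [3] u=2 | in [-3,1] | out [-3,1] | prev [-3,0] | push {0,1}
  [4] u=0 | in [-3,1] | out [-3,2] | prev [-3,1] | push {2}
  [5] u=1 | in [-3,1] | out [-3,1] | ==
  [6] u=2 | in [-3,2] | out [-3,2] | prev [-3,1] | push {0,1}
  [7] u=0 | in [-3,2] | out [-3,3] | prev [-3,2] | push {2}
  [8] u=1 | in [-3,2] | out [-3,1] | ==
  [9] u=2 | in [-3,3] | out [-3,3] | prev [-3,2] | push {0,1}
  [10] u=0 | in [-3,3] | out [-3,3] | ==
  [11] u=1 | in [-3,3] | out [-3,1] | ==

Converged values:
  [0] [-3,3]
  [1] [-3,1]
  [2] [-3,3]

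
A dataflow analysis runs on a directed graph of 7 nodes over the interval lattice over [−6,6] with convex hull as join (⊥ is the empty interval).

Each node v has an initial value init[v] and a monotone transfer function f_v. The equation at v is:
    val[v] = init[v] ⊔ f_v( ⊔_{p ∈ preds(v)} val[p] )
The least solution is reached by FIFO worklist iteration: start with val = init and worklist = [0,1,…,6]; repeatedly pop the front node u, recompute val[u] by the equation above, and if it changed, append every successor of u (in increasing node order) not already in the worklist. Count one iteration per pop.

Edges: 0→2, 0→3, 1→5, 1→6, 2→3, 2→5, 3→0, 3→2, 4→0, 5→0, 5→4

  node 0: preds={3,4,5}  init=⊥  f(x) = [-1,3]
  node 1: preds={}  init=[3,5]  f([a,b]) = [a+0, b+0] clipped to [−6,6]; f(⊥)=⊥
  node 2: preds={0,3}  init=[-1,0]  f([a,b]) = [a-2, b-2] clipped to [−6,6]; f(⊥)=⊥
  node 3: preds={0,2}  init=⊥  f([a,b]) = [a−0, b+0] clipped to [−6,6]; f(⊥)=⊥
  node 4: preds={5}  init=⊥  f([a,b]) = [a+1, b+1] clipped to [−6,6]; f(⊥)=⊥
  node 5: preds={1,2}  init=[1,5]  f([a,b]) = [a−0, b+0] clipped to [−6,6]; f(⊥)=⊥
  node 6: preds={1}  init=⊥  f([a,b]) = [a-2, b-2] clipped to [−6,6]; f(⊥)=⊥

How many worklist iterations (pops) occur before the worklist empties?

Trace (21 dequeues):
  [1] u=0 | in [1,5] | out [-1,3] | prev ⊥ | push {}
  [2] u=1 | in ⊥ | out [3,5] | ==
  [3] u=2 | in [-1,3] | out [-3,1] | prev [-1,0] | push {}
  [4] u=3 | in [-3,3] | out [-3,3] | prev ⊥ | push {0,2}
  [5] u=4 | in [1,5] | out [2,6] | prev ⊥ | push {}
  [6] u=5 | in [-3,5] | out [-3,5] | prev [1,5] | push {4}
  [7] u=6 | in [3,5] | out [1,3] | prev ⊥ | push {}
  [8] u=0 | in [-3,6] | out [-1,3] | ==
  [9] u=2 | in [-3,3] | out [-5,1] | prev [-3,1] | push {3,5}
  [10] u=4 | in [-3,5] | out [-2,6] | prev [2,6] | push {0}
  [11] u=3 | in [-5,3] | out [-5,3] | prev [-3,3] | push {2}
  [12] u=5 | in [-5,5] | out [-5,5] | prev [-3,5] | push {4}
  [13] u=0 | in [-5,6] | out [-1,3] | ==
  [14] u=2 | in [-5,3] | out [-6,1] | prev [-5,1] | push {3,5}
  [15] u=4 | in [-5,5] | out [-4,6] | prev [-2,6] | push {0}
  [16] u=3 | in [-6,3] | out [-6,3] | prev [-5,3] | push {2}
  [17] u=5 | in [-6,5] | out [-6,5] | prev [-5,5] | push {4}
  [18] u=0 | in [-6,6] | out [-1,3] | ==
  [19] u=2 | in [-6,3] | out [-6,1] | ==
  [20] u=4 | in [-6,5] | out [-5,6] | prev [-4,6] | push {0}
  [21] u=0 | in [-6,6] | out [-1,3] | ==

Converged values:
  [0] [-1,3]
  [1] [3,5]
  [2] [-6,1]
  [3] [-6,3]
  [4] [-5,6]
  [5] [-6,5]
  [6] [1,3]

21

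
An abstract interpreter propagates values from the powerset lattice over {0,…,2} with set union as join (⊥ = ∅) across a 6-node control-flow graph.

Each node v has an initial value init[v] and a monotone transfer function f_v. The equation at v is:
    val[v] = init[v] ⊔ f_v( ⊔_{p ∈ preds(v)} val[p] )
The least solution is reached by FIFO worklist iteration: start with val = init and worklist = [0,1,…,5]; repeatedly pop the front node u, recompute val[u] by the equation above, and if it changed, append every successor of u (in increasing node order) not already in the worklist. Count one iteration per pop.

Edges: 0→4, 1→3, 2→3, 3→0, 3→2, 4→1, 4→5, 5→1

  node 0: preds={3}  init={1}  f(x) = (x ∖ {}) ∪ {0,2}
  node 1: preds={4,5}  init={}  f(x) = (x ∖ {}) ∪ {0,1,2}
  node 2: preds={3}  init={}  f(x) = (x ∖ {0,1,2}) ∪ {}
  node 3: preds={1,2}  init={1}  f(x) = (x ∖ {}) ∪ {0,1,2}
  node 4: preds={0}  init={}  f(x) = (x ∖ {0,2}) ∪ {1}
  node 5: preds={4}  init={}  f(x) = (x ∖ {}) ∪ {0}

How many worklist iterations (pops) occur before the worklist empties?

9

Worklist (9 pops):
  #1 pop 0: in={1} → {0,1,2} (was {1}); enqueue []
  #2 pop 1: in={} → {0,1,2} (was {}); enqueue []
  #3 pop 2: in={1} → {} (no change)
  #4 pop 3: in={0,1,2} → {0,1,2} (was {1}); enqueue [0,2]
  #5 pop 4: in={0,1,2} → {1} (was {}); enqueue [1]
  #6 pop 5: in={1} → {0,1} (was {}); enqueue []
  #7 pop 0: in={0,1,2} → {0,1,2} (no change)
  #8 pop 2: in={0,1,2} → {} (no change)
  #9 pop 1: in={0,1} → {0,1,2} (no change)

Fixpoint:
  val[0] = {0,1,2}
  val[1] = {0,1,2}
  val[2] = {}
  val[3] = {0,1,2}
  val[4] = {1}
  val[5] = {0,1}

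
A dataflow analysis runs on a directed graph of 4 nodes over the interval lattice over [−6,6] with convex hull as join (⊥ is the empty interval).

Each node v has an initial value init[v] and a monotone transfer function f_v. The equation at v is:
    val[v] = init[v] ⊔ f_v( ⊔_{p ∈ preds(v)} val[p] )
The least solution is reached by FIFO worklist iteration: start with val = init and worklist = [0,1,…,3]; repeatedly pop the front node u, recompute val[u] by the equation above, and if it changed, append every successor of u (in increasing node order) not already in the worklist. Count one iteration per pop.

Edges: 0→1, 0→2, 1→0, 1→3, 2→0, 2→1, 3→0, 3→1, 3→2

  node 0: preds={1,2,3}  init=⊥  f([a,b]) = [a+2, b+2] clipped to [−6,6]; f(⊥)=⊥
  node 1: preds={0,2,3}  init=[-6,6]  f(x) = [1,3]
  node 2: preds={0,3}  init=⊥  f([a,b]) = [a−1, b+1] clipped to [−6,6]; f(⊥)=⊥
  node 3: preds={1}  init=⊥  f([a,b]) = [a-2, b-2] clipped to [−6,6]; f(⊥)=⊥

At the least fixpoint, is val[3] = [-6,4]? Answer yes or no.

Iteration log — 9 steps:
  step 1. node 0  ⊔preds=[-6,6]  new=[-4,6]  old=⊥  +wl: 
  step 2. node 1  ⊔preds=[-4,6]  new=[-6,6]  stable
  step 3. node 2  ⊔preds=[-4,6]  new=[-5,6]  old=⊥  +wl: 0,1
  step 4. node 3  ⊔preds=[-6,6]  new=[-6,4]  old=⊥  +wl: 2
  step 5. node 0  ⊔preds=[-6,6]  new=[-4,6]  stable
  step 6. node 1  ⊔preds=[-6,6]  new=[-6,6]  stable
  step 7. node 2  ⊔preds=[-6,6]  new=[-6,6]  old=[-5,6]  +wl: 0,1
  step 8. node 0  ⊔preds=[-6,6]  new=[-4,6]  stable
  step 9. node 1  ⊔preds=[-6,6]  new=[-6,6]  stable

Least fixpoint reached:
  node 0: [-4,6]
  node 1: [-6,6]
  node 2: [-6,6]
  node 3: [-6,4]

yes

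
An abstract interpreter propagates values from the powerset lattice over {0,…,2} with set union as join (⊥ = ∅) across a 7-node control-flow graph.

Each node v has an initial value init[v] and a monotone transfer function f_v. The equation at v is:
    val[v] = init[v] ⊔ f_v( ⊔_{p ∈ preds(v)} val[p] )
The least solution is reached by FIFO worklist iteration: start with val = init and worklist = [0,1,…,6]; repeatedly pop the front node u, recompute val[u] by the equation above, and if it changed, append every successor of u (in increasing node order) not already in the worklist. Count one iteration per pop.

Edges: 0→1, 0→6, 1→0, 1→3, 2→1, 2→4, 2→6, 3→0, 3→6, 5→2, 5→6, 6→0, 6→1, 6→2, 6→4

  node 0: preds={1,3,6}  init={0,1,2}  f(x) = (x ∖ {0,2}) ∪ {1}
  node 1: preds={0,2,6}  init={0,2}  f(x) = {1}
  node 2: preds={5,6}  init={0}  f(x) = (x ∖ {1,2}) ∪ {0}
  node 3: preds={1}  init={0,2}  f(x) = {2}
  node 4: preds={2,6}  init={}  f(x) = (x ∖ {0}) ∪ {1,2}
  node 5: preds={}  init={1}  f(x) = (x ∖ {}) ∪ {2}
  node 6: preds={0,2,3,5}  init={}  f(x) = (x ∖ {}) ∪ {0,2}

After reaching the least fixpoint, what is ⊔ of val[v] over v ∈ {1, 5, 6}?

Trace (11 dequeues):
  [1] u=0 | in {0,2} | out {0,1,2} | ==
  [2] u=1 | in {0,1,2} | out {0,1,2} | prev {0,2} | push {0}
  [3] u=2 | in {1} | out {0} | ==
  [4] u=3 | in {0,1,2} | out {0,2} | ==
  [5] u=4 | in {0} | out {1,2} | prev {} | push {}
  [6] u=5 | in {} | out {1,2} | prev {1} | push {2}
  [7] u=6 | in {0,1,2} | out {0,1,2} | prev {} | push {1,4}
  [8] u=0 | in {0,1,2} | out {0,1,2} | ==
  [9] u=2 | in {0,1,2} | out {0} | ==
  [10] u=1 | in {0,1,2} | out {0,1,2} | ==
  [11] u=4 | in {0,1,2} | out {1,2} | ==

Converged values:
  [0] {0,1,2}
  [1] {0,1,2}
  [2] {0}
  [3] {0,2}
  [4] {1,2}
  [5] {1,2}
  [6] {0,1,2}

{0,1,2}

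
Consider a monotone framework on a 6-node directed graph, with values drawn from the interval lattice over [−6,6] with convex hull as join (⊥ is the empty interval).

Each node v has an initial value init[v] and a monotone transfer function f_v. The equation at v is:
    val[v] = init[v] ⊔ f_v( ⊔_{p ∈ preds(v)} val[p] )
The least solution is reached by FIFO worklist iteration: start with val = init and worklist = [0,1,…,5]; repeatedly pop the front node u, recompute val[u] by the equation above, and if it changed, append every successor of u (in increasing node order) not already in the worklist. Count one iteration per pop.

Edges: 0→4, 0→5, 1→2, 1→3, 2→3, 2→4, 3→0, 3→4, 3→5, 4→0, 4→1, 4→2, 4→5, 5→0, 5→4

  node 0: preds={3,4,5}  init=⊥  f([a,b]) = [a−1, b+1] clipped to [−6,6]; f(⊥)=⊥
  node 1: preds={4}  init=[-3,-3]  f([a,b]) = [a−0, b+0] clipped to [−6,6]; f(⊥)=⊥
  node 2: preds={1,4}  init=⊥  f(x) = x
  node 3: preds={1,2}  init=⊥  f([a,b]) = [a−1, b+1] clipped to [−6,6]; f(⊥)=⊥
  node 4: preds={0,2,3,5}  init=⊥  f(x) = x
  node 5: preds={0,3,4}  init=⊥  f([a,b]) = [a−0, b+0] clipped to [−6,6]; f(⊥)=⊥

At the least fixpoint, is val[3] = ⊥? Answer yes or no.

Iteration log — 60 steps:
  step 1. node 0  ⊔preds=⊥  new=⊥  stable
  step 2. node 1  ⊔preds=⊥  new=[-3,-3]  stable
  step 3. node 2  ⊔preds=[-3,-3]  new=[-3,-3]  old=⊥  +wl: 
  step 4. node 3  ⊔preds=[-3,-3]  new=[-4,-2]  old=⊥  +wl: 0
  step 5. node 4  ⊔preds=[-4,-2]  new=[-4,-2]  old=⊥  +wl: 1,2
  step 6. node 5  ⊔preds=[-4,-2]  new=[-4,-2]  old=⊥  +wl: 4
  step 7. node 0  ⊔preds=[-4,-2]  new=[-5,-1]  old=⊥  +wl: 5
  step 8. node 1  ⊔preds=[-4,-2]  new=[-4,-2]  old=[-3,-3]  +wl: 3
  step 9. node 2  ⊔preds=[-4,-2]  new=[-4,-2]  old=[-3,-3]  +wl: 
  step 10. node 4  ⊔preds=[-5,-1]  new=[-5,-1]  old=[-4,-2]  +wl: 0,1,2
  step 11. node 5  ⊔preds=[-5,-1]  new=[-5,-1]  old=[-4,-2]  +wl: 4
  step 12. node 3  ⊔preds=[-4,-2]  new=[-5,-1]  old=[-4,-2]  +wl: 5
  step 13. node 0  ⊔preds=[-5,-1]  new=[-6,0]  old=[-5,-1]  +wl: 
  step 14. node 1  ⊔preds=[-5,-1]  new=[-5,-1]  old=[-4,-2]  +wl: 3
  step 15. node 2  ⊔preds=[-5,-1]  new=[-5,-1]  old=[-4,-2]  +wl: 
  step 16. node 4  ⊔preds=[-6,0]  new=[-6,0]  old=[-5,-1]  +wl: 0,1,2
  step 17. node 5  ⊔preds=[-6,0]  new=[-6,0]  old=[-5,-1]  +wl: 4
  step 18. node 3  ⊔preds=[-5,-1]  new=[-6,0]  old=[-5,-1]  +wl: 5
  step 19. node 0  ⊔preds=[-6,0]  new=[-6,1]  old=[-6,0]  +wl: 
  step 20. node 1  ⊔preds=[-6,0]  new=[-6,0]  old=[-5,-1]  +wl: 3
  step 21. node 2  ⊔preds=[-6,0]  new=[-6,0]  old=[-5,-1]  +wl: 
  step 22. node 4  ⊔preds=[-6,1]  new=[-6,1]  old=[-6,0]  +wl: 0,1,2
  step 23. node 5  ⊔preds=[-6,1]  new=[-6,1]  old=[-6,0]  +wl: 4
  step 24. node 3  ⊔preds=[-6,0]  new=[-6,1]  old=[-6,0]  +wl: 5
  step 25. node 0  ⊔preds=[-6,1]  new=[-6,2]  old=[-6,1]  +wl: 
  step 26. node 1  ⊔preds=[-6,1]  new=[-6,1]  old=[-6,0]  +wl: 3
  step 27. node 2  ⊔preds=[-6,1]  new=[-6,1]  old=[-6,0]  +wl: 
  step 28. node 4  ⊔preds=[-6,2]  new=[-6,2]  old=[-6,1]  +wl: 0,1,2
  step 29. node 5  ⊔preds=[-6,2]  new=[-6,2]  old=[-6,1]  +wl: 4
  step 30. node 3  ⊔preds=[-6,1]  new=[-6,2]  old=[-6,1]  +wl: 5
  step 31. node 0  ⊔preds=[-6,2]  new=[-6,3]  old=[-6,2]  +wl: 
  step 32. node 1  ⊔preds=[-6,2]  new=[-6,2]  old=[-6,1]  +wl: 3
  step 33. node 2  ⊔preds=[-6,2]  new=[-6,2]  old=[-6,1]  +wl: 
  step 34. node 4  ⊔preds=[-6,3]  new=[-6,3]  old=[-6,2]  +wl: 0,1,2
  step 35. node 5  ⊔preds=[-6,3]  new=[-6,3]  old=[-6,2]  +wl: 4
  step 36. node 3  ⊔preds=[-6,2]  new=[-6,3]  old=[-6,2]  +wl: 5
  step 37. node 0  ⊔preds=[-6,3]  new=[-6,4]  old=[-6,3]  +wl: 
  step 38. node 1  ⊔preds=[-6,3]  new=[-6,3]  old=[-6,2]  +wl: 3
  step 39. node 2  ⊔preds=[-6,3]  new=[-6,3]  old=[-6,2]  +wl: 
  step 40. node 4  ⊔preds=[-6,4]  new=[-6,4]  old=[-6,3]  +wl: 0,1,2
  step 41. node 5  ⊔preds=[-6,4]  new=[-6,4]  old=[-6,3]  +wl: 4
  step 42. node 3  ⊔preds=[-6,3]  new=[-6,4]  old=[-6,3]  +wl: 5
  step 43. node 0  ⊔preds=[-6,4]  new=[-6,5]  old=[-6,4]  +wl: 
  step 44. node 1  ⊔preds=[-6,4]  new=[-6,4]  old=[-6,3]  +wl: 3
  step 45. node 2  ⊔preds=[-6,4]  new=[-6,4]  old=[-6,3]  +wl: 
  step 46. node 4  ⊔preds=[-6,5]  new=[-6,5]  old=[-6,4]  +wl: 0,1,2
  step 47. node 5  ⊔preds=[-6,5]  new=[-6,5]  old=[-6,4]  +wl: 4
  step 48. node 3  ⊔preds=[-6,4]  new=[-6,5]  old=[-6,4]  +wl: 5
  step 49. node 0  ⊔preds=[-6,5]  new=[-6,6]  old=[-6,5]  +wl: 
  step 50. node 1  ⊔preds=[-6,5]  new=[-6,5]  old=[-6,4]  +wl: 3
  step 51. node 2  ⊔preds=[-6,5]  new=[-6,5]  old=[-6,4]  +wl: 
  step 52. node 4  ⊔preds=[-6,6]  new=[-6,6]  old=[-6,5]  +wl: 0,1,2
  step 53. node 5  ⊔preds=[-6,6]  new=[-6,6]  old=[-6,5]  +wl: 4
  step 54. node 3  ⊔preds=[-6,5]  new=[-6,6]  old=[-6,5]  +wl: 5
  step 55. node 0  ⊔preds=[-6,6]  new=[-6,6]  stable
  step 56. node 1  ⊔preds=[-6,6]  new=[-6,6]  old=[-6,5]  +wl: 3
  step 57. node 2  ⊔preds=[-6,6]  new=[-6,6]  old=[-6,5]  +wl: 
  step 58. node 4  ⊔preds=[-6,6]  new=[-6,6]  stable
  step 59. node 5  ⊔preds=[-6,6]  new=[-6,6]  stable
  step 60. node 3  ⊔preds=[-6,6]  new=[-6,6]  stable

Least fixpoint reached:
  node 0: [-6,6]
  node 1: [-6,6]
  node 2: [-6,6]
  node 3: [-6,6]
  node 4: [-6,6]
  node 5: [-6,6]

no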